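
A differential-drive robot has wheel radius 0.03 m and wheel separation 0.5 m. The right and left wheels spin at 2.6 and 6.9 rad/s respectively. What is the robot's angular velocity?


vR = r*wR = 0.03*2.6 = 0.078 m/s
vL = r*wL = 0.03*6.9 = 0.207 m/s
v = (vR+vL)/2 = 0.1425 m/s
omega = (vR-vL)/L = -0.258 rad/s
angular velocity = -0.258 rad/s


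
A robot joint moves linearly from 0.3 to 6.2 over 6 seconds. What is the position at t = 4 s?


s = t/T = 4/6 = 0.6667
p(t) = p0 + (pf-p0)*s
= 0.3 + (6.2 - 0.3) * 0.6667
= 4.2333


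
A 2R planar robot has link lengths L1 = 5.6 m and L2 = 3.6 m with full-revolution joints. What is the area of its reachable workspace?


r_max = L1 + L2 = 9.2 m
r_min = |L1 - L2| = 2.0 m
Area = pi*(r_max^2 - r_min^2)
= pi*(84.64 - 4.0)
= pi * 80.64
= 253.338 m^2


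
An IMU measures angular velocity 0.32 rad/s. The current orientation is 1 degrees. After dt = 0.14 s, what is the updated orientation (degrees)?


delta_theta = w * dt = 0.32 * 0.14 = 0.0448 rad
= 2.5669 deg
theta_new = 1 + 2.5669 = 3.5669 deg


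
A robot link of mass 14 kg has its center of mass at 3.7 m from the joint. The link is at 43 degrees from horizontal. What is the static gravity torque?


tau = m*g*L*cos(angle)
= 14 * 9.81 * 3.7 * cos(43 deg)
= 14 * 9.81 * 3.7 * 0.7314
= 371.6432 Nm


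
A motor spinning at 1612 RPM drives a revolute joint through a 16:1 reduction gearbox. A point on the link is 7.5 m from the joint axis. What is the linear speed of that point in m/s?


omega_motor = 1612 * 2*pi/60 = 168.8082 rad/s
omega_joint = omega_motor / 16 = 10.5505 rad/s
v = omega_joint * r = 10.5505 * 7.5
= 79.1289 m/s


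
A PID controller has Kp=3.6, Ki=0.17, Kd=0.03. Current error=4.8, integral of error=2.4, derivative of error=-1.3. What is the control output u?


u = Kp*e + Ki*int(e) + Kd*de/dt
= 3.6*4.8 + 0.17*2.4 + 0.03*(-1.3)
= 17.28 + 0.408 + -0.039
= 17.649


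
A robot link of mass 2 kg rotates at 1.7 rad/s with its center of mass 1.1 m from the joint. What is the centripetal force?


F = m * omega^2 * r
= 2 * 1.7^2 * 1.1
= 2 * 2.89 * 1.1
= 6.358 N


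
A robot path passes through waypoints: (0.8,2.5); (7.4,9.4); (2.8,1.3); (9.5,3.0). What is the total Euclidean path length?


Segment lengths:
  seg1 = sqrt((6.6)^2 + (6.9)^2) = 9.5483
  seg2 = sqrt((-4.6)^2 + (-8.1)^2) = 9.315
  seg3 = sqrt((6.7)^2 + (1.7)^2) = 6.9123
Total = 25.7756


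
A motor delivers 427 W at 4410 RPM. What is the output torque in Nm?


omega = 4410 * 2*pi/60 = 461.8141 rad/s
tau = P / omega = 427 / 461.8141
= 0.9246 Nm


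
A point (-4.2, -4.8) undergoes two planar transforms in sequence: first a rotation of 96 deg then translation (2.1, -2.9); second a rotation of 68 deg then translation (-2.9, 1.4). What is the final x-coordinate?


After transform 1:
x1 = cos(96)*-4.2 - sin(96)*-4.8 + 2.1 = 7.3127
y1 = sin(96)*-4.2 + cos(96)*-4.8 + -2.9 = -6.5753
After transform 2:
x2 = cos(68)*7.3127 - sin(68)*-6.5753 + -2.9
= 5.9359


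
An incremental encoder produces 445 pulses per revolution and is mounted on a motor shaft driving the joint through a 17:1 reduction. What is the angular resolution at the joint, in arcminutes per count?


counts per rev = 445
effective counts at joint = 445 * 17 = 7565
resolution = 360*60 / 7565
= 2.8553 arcmin/count


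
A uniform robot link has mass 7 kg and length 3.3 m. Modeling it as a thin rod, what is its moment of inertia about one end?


I = (1/3) * m * L^2
= (1/3) * 7 * 3.3^2
= 0.333333 * 7 * 10.89
= 25.41 kg*m^2


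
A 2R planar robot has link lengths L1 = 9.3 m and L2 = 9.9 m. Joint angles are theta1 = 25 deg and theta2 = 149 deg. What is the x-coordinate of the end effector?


Convert angles to radians: theta1 = 0.4363, theta2 = 2.6005
x = L1*cos(theta1) + L2*cos(theta1+theta2)
x = 8.4287 + -9.8458
x = -1.4171


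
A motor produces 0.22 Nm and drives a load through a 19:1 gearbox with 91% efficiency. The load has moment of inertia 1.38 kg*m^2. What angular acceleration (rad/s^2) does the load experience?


tau_out = tau_motor * N * eta
= 0.22 * 19 * 0.91 = 3.8038 Nm
alpha = tau_out / I = 3.8038 / 1.38
= 2.7564 rad/s^2


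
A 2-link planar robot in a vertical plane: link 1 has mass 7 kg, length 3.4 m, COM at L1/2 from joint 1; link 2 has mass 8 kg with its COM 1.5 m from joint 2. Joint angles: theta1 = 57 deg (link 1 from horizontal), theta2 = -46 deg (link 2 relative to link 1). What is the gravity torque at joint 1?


Horizontal distance from joint 1 to link-1 COM:
  x_c1 = (L1/2)*cos(t1) = 1.7 * 0.5446 = 0.9259 m
Horizontal distance from joint 1 to link-2 COM:
  x_c2 = L1*cos(t1) + Lc2*cos(t1+t2)
       = 3.4*0.5446 + 1.5*0.9816 = 3.3242 m
tau1 = m1*g*x_c1 + m2*g*x_c2
     = 7*9.81*0.9259 + 8*9.81*3.3242
     = 63.5806 + 260.8843
     = 324.4649 Nm


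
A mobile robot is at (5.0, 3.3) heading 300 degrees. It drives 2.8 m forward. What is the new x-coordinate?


x_new = x0 + d*cos(theta)
= 5.0 + 2.8*cos(300)
= 5.0 + 1.4
= 6.4


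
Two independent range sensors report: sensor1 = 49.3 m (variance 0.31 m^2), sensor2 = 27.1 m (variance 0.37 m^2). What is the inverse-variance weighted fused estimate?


w1 = (1/var1) / (1/var1 + 1/var2)
   = 3.2258 / (3.2258 + 2.7027) = 0.5441
w2 = 1 - w1 = 0.4559
fused = w1*s1 + w2*s2 = 26.825 + 12.3544
= 39.1794 m


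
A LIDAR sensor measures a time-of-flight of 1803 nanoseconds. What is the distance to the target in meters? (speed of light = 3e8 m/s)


tof = 1803 ns = 1.803e-06 s
dist = c * tof / 2
= 3e8 * 1.803e-06 / 2
= 270.45 m


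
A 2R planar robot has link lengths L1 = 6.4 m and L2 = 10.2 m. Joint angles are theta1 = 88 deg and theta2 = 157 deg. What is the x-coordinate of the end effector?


Convert angles to radians: theta1 = 1.5359, theta2 = 2.7402
x = L1*cos(theta1) + L2*cos(theta1+theta2)
x = 0.2234 + -4.3107
x = -4.0873


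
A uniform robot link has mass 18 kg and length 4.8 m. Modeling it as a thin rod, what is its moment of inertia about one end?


I = (1/3) * m * L^2
= (1/3) * 18 * 4.8^2
= 0.333333 * 18 * 23.04
= 138.24 kg*m^2


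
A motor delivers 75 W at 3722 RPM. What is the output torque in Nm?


omega = 3722 * 2*pi/60 = 389.7669 rad/s
tau = P / omega = 75 / 389.7669
= 0.1924 Nm


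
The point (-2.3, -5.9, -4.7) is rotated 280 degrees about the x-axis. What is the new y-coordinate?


Rotation about x-axis: y' = y*cos(theta) - z*sin(theta)
= -5.9 * 0.1736 - -4.7 * -0.9848
= -5.6531


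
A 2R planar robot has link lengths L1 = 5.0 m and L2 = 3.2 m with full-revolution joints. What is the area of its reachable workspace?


r_max = L1 + L2 = 8.2 m
r_min = |L1 - L2| = 1.8 m
Area = pi*(r_max^2 - r_min^2)
= pi*(67.24 - 3.24)
= pi * 64.0
= 201.0619 m^2


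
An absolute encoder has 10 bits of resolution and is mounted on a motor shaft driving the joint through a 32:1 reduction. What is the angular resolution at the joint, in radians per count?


counts = 2^10 = 1024
effective counts at joint = 1024 * 32 = 32768
resolution = 2*pi / 32768
= 1.9175e-04 rad/count


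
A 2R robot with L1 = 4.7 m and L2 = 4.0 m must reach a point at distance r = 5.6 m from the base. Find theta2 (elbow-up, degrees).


cos(theta2) = (r^2 - L1^2 - L2^2) / (2*L1*L2)
cos(theta2) = (31.36 - 22.09 - 16.0) / 37.6
cos(theta2) = -0.178989
theta2 = 100.3109 degrees


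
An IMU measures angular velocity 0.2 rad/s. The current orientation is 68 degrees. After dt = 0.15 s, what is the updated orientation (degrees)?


delta_theta = w * dt = 0.2 * 0.15 = 0.03 rad
= 1.7189 deg
theta_new = 68 + 1.7189 = 69.7189 deg


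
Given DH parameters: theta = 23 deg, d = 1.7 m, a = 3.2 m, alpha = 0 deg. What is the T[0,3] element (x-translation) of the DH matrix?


T[0,3] = a * cos(theta)
= 3.2 * cos(23 deg)
= 3.2 * 0.9205
= 2.9456


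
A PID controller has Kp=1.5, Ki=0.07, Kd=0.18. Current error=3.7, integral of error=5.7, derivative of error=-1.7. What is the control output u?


u = Kp*e + Ki*int(e) + Kd*de/dt
= 1.5*3.7 + 0.07*5.7 + 0.18*(-1.7)
= 5.55 + 0.399 + -0.306
= 5.643


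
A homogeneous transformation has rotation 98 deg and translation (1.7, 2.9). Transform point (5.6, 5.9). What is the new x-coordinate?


x' = cos(theta)*px - sin(theta)*py + tx
= -0.1392*5.6 - 0.9903*5.9 + 1.7
= -4.922


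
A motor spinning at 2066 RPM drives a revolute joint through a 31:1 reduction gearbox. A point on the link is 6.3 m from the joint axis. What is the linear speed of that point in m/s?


omega_motor = 2066 * 2*pi/60 = 216.351 rad/s
omega_joint = omega_motor / 31 = 6.9791 rad/s
v = omega_joint * r = 6.9791 * 6.3
= 43.9681 m/s


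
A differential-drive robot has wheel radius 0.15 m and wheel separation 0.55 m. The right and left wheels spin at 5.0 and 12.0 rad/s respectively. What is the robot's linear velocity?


vR = r*wR = 0.15*5.0 = 0.75 m/s
vL = r*wL = 0.15*12.0 = 1.8 m/s
v = (vR+vL)/2 = 1.275 m/s
omega = (vR-vL)/L = -1.9091 rad/s
linear velocity = 1.275 m/s


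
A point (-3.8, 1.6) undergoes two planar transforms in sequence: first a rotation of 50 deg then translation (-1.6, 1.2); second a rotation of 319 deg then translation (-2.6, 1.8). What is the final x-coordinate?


After transform 1:
x1 = cos(50)*-3.8 - sin(50)*1.6 + -1.6 = -5.2683
y1 = sin(50)*-3.8 + cos(50)*1.6 + 1.2 = -0.6825
After transform 2:
x2 = cos(319)*-5.2683 - sin(319)*-0.6825 + -2.6
= -7.0238


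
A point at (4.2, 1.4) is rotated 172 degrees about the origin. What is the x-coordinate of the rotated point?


x' = x*cos(theta) - y*sin(theta)
cos(172 deg) = -0.9903, sin(172 deg) = 0.1392
x' = 4.2 * -0.9903 - 1.4 * 0.1392
= -4.1591 - 0.1948
= -4.354


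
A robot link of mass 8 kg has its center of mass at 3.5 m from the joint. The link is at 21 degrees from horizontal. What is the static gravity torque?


tau = m*g*L*cos(angle)
= 8 * 9.81 * 3.5 * cos(21 deg)
= 8 * 9.81 * 3.5 * 0.9336
= 256.4359 Nm


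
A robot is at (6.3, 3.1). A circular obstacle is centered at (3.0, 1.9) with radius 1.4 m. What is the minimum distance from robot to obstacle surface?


center_dist = sqrt((6.3-3.0)^2 + (3.1-1.9)^2)
= sqrt(10.89 + 1.44)
= 3.5114
min_dist = center_dist - radius = 3.5114 - 1.4 = 2.1114 m


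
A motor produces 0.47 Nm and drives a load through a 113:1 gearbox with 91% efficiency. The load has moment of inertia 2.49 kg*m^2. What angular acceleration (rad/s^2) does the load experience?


tau_out = tau_motor * N * eta
= 0.47 * 113 * 0.91 = 48.3301 Nm
alpha = tau_out / I = 48.3301 / 2.49
= 19.4097 rad/s^2


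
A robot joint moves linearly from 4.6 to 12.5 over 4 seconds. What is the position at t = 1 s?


s = t/T = 1/4 = 0.25
p(t) = p0 + (pf-p0)*s
= 4.6 + (12.5 - 4.6) * 0.25
= 6.575


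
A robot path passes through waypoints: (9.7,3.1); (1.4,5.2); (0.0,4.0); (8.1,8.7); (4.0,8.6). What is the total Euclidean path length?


Segment lengths:
  seg1 = sqrt((-8.3)^2 + (2.1)^2) = 8.5615
  seg2 = sqrt((-1.4)^2 + (-1.2)^2) = 1.8439
  seg3 = sqrt((8.1)^2 + (4.7)^2) = 9.3648
  seg4 = sqrt((-4.1)^2 + (-0.1)^2) = 4.1012
Total = 23.8715


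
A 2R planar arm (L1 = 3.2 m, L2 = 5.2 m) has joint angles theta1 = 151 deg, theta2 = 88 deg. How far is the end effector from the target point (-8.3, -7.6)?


End effector via forward kinematics:
x = L1*cos(t1) + L2*cos(t1+t2) = -5.477
y = L1*sin(t1) + L2*sin(t1+t2) = -2.9059
Distance to target:
d = sqrt((-8.3 - -5.477)^2 + (-7.6 - -2.9059)^2)
= sqrt(7.9694 + 22.0348)
= 5.4776 m


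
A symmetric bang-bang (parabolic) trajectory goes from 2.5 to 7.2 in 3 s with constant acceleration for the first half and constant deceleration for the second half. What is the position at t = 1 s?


Symmetric rest-to-rest: each phase covers (pf-p0)/2 in time T/2. 0.5*a*(T/2)^2 = (pf-p0)/2 => a = 4*(pf-p0)/T^2
a = 4*(7.2-2.5)/3^2 = 2.0889
t = 1 is in the acceleration phase (t <= T/2).
p = p0 + 0.5*a*t^2 = 2.5 + 0.5*2.0889*1^2
= 3.5444


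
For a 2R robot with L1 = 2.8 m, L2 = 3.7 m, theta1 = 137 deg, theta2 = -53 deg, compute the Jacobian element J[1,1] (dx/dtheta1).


J[1,1] = -L1*sin(t1) - L2*sin(t1+t2)
= -2.8*sin(137) - 3.7*sin(84)
= -5.5893


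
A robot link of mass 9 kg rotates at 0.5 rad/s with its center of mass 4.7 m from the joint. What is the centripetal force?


F = m * omega^2 * r
= 9 * 0.5^2 * 4.7
= 9 * 0.25 * 4.7
= 10.575 N


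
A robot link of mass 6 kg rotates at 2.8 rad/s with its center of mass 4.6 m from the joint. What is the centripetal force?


F = m * omega^2 * r
= 6 * 2.8^2 * 4.6
= 6 * 7.84 * 4.6
= 216.384 N


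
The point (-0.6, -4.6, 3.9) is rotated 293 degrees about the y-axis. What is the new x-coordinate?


Rotation about y-axis: x' = x*cos(theta) + z*sin(theta)
= -0.6 * 0.3907 + 3.9 * -0.9205
= -3.8244


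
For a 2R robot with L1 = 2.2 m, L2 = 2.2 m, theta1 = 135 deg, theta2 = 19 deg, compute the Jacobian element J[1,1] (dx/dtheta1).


J[1,1] = -L1*sin(t1) - L2*sin(t1+t2)
= -2.2*sin(135) - 2.2*sin(154)
= -2.5201


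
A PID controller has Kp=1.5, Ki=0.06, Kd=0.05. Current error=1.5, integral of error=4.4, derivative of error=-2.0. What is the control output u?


u = Kp*e + Ki*int(e) + Kd*de/dt
= 1.5*1.5 + 0.06*4.4 + 0.05*(-2.0)
= 2.25 + 0.264 + -0.1
= 2.414


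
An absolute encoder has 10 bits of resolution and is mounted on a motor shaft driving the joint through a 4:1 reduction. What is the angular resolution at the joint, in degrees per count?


counts = 2^10 = 1024
effective counts at joint = 1024 * 4 = 4096
resolution = 360 / 4096
= 0.0879 deg/count


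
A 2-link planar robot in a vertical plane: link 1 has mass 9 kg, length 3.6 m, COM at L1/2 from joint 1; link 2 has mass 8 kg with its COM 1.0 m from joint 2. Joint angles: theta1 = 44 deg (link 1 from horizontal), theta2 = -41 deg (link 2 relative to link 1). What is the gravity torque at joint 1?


Horizontal distance from joint 1 to link-1 COM:
  x_c1 = (L1/2)*cos(t1) = 1.8 * 0.7193 = 1.2948 m
Horizontal distance from joint 1 to link-2 COM:
  x_c2 = L1*cos(t1) + Lc2*cos(t1+t2)
       = 3.6*0.7193 + 1.0*0.9986 = 3.5883 m
tau1 = m1*g*x_c1 + m2*g*x_c2
     = 9*9.81*1.2948 + 8*9.81*3.5883
     = 114.3189 + 281.6061
     = 395.925 Nm


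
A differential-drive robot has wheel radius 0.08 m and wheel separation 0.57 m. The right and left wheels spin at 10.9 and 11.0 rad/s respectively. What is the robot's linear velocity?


vR = r*wR = 0.08*10.9 = 0.872 m/s
vL = r*wL = 0.08*11.0 = 0.88 m/s
v = (vR+vL)/2 = 0.876 m/s
omega = (vR-vL)/L = -0.014 rad/s
linear velocity = 0.876 m/s


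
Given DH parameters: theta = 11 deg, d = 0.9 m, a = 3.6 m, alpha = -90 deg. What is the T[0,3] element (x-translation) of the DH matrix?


T[0,3] = a * cos(theta)
= 3.6 * cos(11 deg)
= 3.6 * 0.9816
= 3.5339


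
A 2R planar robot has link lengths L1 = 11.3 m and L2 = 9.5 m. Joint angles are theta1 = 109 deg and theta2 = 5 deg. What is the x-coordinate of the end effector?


Convert angles to radians: theta1 = 1.9024, theta2 = 0.0873
x = L1*cos(theta1) + L2*cos(theta1+theta2)
x = -3.6789 + -3.864
x = -7.5429


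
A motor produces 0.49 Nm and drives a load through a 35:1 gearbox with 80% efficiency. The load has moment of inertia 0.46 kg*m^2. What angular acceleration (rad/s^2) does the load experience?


tau_out = tau_motor * N * eta
= 0.49 * 35 * 0.8 = 13.72 Nm
alpha = tau_out / I = 13.72 / 0.46
= 29.8261 rad/s^2


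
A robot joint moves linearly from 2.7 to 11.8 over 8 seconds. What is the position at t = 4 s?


s = t/T = 4/8 = 0.5
p(t) = p0 + (pf-p0)*s
= 2.7 + (11.8 - 2.7) * 0.5
= 7.25


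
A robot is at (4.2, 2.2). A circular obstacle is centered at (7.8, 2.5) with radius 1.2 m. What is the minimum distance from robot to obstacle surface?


center_dist = sqrt((4.2-7.8)^2 + (2.2-2.5)^2)
= sqrt(12.96 + 0.09)
= 3.6125
min_dist = center_dist - radius = 3.6125 - 1.2 = 2.4125 m


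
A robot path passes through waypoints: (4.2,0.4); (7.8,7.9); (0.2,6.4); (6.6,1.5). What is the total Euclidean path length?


Segment lengths:
  seg1 = sqrt((3.6)^2 + (7.5)^2) = 8.3193
  seg2 = sqrt((-7.6)^2 + (-1.5)^2) = 7.7466
  seg3 = sqrt((6.4)^2 + (-4.9)^2) = 8.0604
Total = 24.1263


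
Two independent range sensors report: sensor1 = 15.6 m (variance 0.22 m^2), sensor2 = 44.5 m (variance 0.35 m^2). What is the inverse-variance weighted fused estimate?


w1 = (1/var1) / (1/var1 + 1/var2)
   = 4.5455 / (4.5455 + 2.8571) = 0.614
w2 = 1 - w1 = 0.386
fused = w1*s1 + w2*s2 = 9.5789 + 17.1754
= 26.7544 m


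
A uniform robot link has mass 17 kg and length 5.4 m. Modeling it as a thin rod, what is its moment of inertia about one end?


I = (1/3) * m * L^2
= (1/3) * 17 * 5.4^2
= 0.333333 * 17 * 29.16
= 165.24 kg*m^2


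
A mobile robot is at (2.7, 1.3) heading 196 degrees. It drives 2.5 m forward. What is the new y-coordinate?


y_new = y0 + d*sin(theta)
= 1.3 + 2.5*sin(196)
= 1.3 + -0.6891
= 0.6109


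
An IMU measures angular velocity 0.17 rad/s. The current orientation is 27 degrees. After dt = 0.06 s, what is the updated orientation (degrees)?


delta_theta = w * dt = 0.17 * 0.06 = 0.0102 rad
= 0.5844 deg
theta_new = 27 + 0.5844 = 27.5844 deg


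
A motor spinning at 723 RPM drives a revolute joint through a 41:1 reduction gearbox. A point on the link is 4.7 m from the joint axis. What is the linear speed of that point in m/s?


omega_motor = 723 * 2*pi/60 = 75.7124 rad/s
omega_joint = omega_motor / 41 = 1.8466 rad/s
v = omega_joint * r = 1.8466 * 4.7
= 8.6792 m/s


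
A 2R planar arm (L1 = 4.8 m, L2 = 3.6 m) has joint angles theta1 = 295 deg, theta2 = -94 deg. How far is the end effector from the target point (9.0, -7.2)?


End effector via forward kinematics:
x = L1*cos(t1) + L2*cos(t1+t2) = -1.3323
y = L1*sin(t1) + L2*sin(t1+t2) = -5.6404
Distance to target:
d = sqrt((9.0 - -1.3323)^2 + (-7.2 - -5.6404)^2)
= sqrt(106.7569 + 2.4323)
= 10.4494 m


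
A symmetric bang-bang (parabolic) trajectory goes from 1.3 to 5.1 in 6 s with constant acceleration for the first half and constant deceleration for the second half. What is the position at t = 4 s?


Symmetric rest-to-rest: each phase covers (pf-p0)/2 in time T/2. 0.5*a*(T/2)^2 = (pf-p0)/2 => a = 4*(pf-p0)/T^2
a = 4*(5.1-1.3)/6^2 = 0.4222
t = 4 is in the deceleration phase (t > T/2).
p = pf - 0.5*a*(T-t)^2 = 5.1 - 0.5*0.4222*2^2
= 4.2556


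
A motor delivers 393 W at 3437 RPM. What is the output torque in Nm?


omega = 3437 * 2*pi/60 = 359.9218 rad/s
tau = P / omega = 393 / 359.9218
= 1.0919 Nm


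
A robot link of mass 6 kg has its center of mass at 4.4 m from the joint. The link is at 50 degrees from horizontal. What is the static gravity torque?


tau = m*g*L*cos(angle)
= 6 * 9.81 * 4.4 * cos(50 deg)
= 6 * 9.81 * 4.4 * 0.6428
= 166.4717 Nm


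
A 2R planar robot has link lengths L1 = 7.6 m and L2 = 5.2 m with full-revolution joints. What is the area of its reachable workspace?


r_max = L1 + L2 = 12.8 m
r_min = |L1 - L2| = 2.4 m
Area = pi*(r_max^2 - r_min^2)
= pi*(163.84 - 5.76)
= pi * 158.08
= 496.623 m^2


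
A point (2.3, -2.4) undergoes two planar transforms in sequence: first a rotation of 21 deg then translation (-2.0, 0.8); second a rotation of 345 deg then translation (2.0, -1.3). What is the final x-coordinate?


After transform 1:
x1 = cos(21)*2.3 - sin(21)*-2.4 + -2.0 = 1.0073
y1 = sin(21)*2.3 + cos(21)*-2.4 + 0.8 = -0.6163
After transform 2:
x2 = cos(345)*1.0073 - sin(345)*-0.6163 + 2.0
= 2.8135


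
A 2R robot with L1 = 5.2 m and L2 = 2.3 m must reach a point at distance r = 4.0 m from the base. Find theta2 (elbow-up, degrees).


cos(theta2) = (r^2 - L1^2 - L2^2) / (2*L1*L2)
cos(theta2) = (16.0 - 27.04 - 5.29) / 23.92
cos(theta2) = -0.682692
theta2 = 133.0544 degrees


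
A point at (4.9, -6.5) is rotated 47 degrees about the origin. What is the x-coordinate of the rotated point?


x' = x*cos(theta) - y*sin(theta)
cos(47 deg) = 0.682, sin(47 deg) = 0.7314
x' = 4.9 * 0.682 - -6.5 * 0.7314
= 3.3418 - -4.7538
= 8.0956


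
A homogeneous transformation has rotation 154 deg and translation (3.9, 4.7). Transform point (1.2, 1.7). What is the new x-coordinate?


x' = cos(theta)*px - sin(theta)*py + tx
= -0.8988*1.2 - 0.4384*1.7 + 3.9
= 2.0762


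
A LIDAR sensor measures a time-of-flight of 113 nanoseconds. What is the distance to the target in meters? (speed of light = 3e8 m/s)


tof = 113 ns = 1.13e-07 s
dist = c * tof / 2
= 3e8 * 1.13e-07 / 2
= 16.95 m


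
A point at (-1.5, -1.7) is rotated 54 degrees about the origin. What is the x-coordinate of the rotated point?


x' = x*cos(theta) - y*sin(theta)
cos(54 deg) = 0.5878, sin(54 deg) = 0.809
x' = -1.5 * 0.5878 - -1.7 * 0.809
= -0.8817 - -1.3753
= 0.4937


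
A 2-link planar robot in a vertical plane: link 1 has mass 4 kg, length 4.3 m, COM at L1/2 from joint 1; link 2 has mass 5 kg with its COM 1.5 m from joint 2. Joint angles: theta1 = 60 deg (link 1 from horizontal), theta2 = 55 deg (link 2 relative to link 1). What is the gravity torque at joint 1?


Horizontal distance from joint 1 to link-1 COM:
  x_c1 = (L1/2)*cos(t1) = 2.15 * 0.5 = 1.075 m
Horizontal distance from joint 1 to link-2 COM:
  x_c2 = L1*cos(t1) + Lc2*cos(t1+t2)
       = 4.3*0.5 + 1.5*-0.4226 = 1.5161 m
tau1 = m1*g*x_c1 + m2*g*x_c2
     = 4*9.81*1.075 + 5*9.81*1.5161
     = 42.183 + 74.3634
     = 116.5464 Nm


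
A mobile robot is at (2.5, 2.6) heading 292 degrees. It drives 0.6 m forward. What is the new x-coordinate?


x_new = x0 + d*cos(theta)
= 2.5 + 0.6*cos(292)
= 2.5 + 0.2248
= 2.7248


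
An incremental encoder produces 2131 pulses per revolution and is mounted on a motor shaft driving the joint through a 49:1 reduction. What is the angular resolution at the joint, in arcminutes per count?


counts per rev = 2131
effective counts at joint = 2131 * 49 = 104419
resolution = 360*60 / 104419
= 0.2069 arcmin/count


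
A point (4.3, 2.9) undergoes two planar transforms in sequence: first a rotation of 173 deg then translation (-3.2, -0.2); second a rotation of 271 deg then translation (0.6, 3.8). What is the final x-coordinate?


After transform 1:
x1 = cos(173)*4.3 - sin(173)*2.9 + -3.2 = -7.8214
y1 = sin(173)*4.3 + cos(173)*2.9 + -0.2 = -2.5543
After transform 2:
x2 = cos(271)*-7.8214 - sin(271)*-2.5543 + 0.6
= -2.0905


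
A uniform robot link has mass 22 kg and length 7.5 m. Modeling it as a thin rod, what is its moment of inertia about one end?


I = (1/3) * m * L^2
= (1/3) * 22 * 7.5^2
= 0.333333 * 22 * 56.25
= 412.5 kg*m^2


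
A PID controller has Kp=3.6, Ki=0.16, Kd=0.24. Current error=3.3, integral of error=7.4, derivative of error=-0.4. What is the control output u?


u = Kp*e + Ki*int(e) + Kd*de/dt
= 3.6*3.3 + 0.16*7.4 + 0.24*(-0.4)
= 11.88 + 1.184 + -0.096
= 12.968


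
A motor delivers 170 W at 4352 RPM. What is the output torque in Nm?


omega = 4352 * 2*pi/60 = 455.7404 rad/s
tau = P / omega = 170 / 455.7404
= 0.373 Nm


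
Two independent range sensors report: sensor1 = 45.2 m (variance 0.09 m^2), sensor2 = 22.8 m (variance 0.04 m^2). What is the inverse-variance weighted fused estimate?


w1 = (1/var1) / (1/var1 + 1/var2)
   = 11.1111 / (11.1111 + 25.0) = 0.3077
w2 = 1 - w1 = 0.6923
fused = w1*s1 + w2*s2 = 13.9077 + 15.7846
= 29.6923 m


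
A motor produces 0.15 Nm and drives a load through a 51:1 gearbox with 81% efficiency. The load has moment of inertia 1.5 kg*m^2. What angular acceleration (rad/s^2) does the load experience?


tau_out = tau_motor * N * eta
= 0.15 * 51 * 0.81 = 6.1965 Nm
alpha = tau_out / I = 6.1965 / 1.5
= 4.131 rad/s^2


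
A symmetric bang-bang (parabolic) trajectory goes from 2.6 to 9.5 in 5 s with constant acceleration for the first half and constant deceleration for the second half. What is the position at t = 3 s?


Symmetric rest-to-rest: each phase covers (pf-p0)/2 in time T/2. 0.5*a*(T/2)^2 = (pf-p0)/2 => a = 4*(pf-p0)/T^2
a = 4*(9.5-2.6)/5^2 = 1.104
t = 3 is in the deceleration phase (t > T/2).
p = pf - 0.5*a*(T-t)^2 = 9.5 - 0.5*1.104*2^2
= 7.292


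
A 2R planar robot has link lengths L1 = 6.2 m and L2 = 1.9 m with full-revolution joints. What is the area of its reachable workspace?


r_max = L1 + L2 = 8.1 m
r_min = |L1 - L2| = 4.3 m
Area = pi*(r_max^2 - r_min^2)
= pi*(65.61 - 18.49)
= pi * 47.12
= 148.0318 m^2


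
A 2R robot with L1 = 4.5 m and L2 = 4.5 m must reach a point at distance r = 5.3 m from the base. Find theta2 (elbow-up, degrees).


cos(theta2) = (r^2 - L1^2 - L2^2) / (2*L1*L2)
cos(theta2) = (28.09 - 20.25 - 20.25) / 40.5
cos(theta2) = -0.30642
theta2 = 107.8436 degrees


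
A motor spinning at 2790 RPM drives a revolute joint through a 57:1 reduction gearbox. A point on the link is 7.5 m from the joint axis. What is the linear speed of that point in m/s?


omega_motor = 2790 * 2*pi/60 = 292.1681 rad/s
omega_joint = omega_motor / 57 = 5.1258 rad/s
v = omega_joint * r = 5.1258 * 7.5
= 38.4432 m/s


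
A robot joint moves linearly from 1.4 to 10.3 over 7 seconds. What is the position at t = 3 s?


s = t/T = 3/7 = 0.4286
p(t) = p0 + (pf-p0)*s
= 1.4 + (10.3 - 1.4) * 0.4286
= 5.2143


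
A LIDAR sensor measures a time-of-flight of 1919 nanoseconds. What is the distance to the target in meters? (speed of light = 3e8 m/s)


tof = 1919 ns = 1.919e-06 s
dist = c * tof / 2
= 3e8 * 1.919e-06 / 2
= 287.85 m


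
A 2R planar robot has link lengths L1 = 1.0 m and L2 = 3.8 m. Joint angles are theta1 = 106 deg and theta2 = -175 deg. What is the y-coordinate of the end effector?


Convert angles to radians: theta1 = 1.85, theta2 = -3.0543
y = L1*sin(theta1) + L2*sin(theta1+theta2)
y = 0.9613 + -3.5476
y = -2.5863


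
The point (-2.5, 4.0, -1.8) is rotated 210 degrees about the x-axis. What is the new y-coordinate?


Rotation about x-axis: y' = y*cos(theta) - z*sin(theta)
= 4.0 * -0.866 - -1.8 * -0.5
= -4.3641


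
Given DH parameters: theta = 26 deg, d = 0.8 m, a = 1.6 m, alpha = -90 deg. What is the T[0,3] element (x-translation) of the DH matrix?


T[0,3] = a * cos(theta)
= 1.6 * cos(26 deg)
= 1.6 * 0.8988
= 1.4381


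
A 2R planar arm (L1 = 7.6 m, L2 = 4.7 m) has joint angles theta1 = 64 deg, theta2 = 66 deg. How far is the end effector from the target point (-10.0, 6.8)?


End effector via forward kinematics:
x = L1*cos(t1) + L2*cos(t1+t2) = 0.3105
y = L1*sin(t1) + L2*sin(t1+t2) = 10.4312
Distance to target:
d = sqrt((-10.0 - 0.3105)^2 + (6.8 - 10.4312)^2)
= sqrt(106.3068 + 13.1859)
= 10.9313 m


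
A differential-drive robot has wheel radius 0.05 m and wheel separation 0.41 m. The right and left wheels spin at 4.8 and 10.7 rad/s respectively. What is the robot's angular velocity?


vR = r*wR = 0.05*4.8 = 0.24 m/s
vL = r*wL = 0.05*10.7 = 0.535 m/s
v = (vR+vL)/2 = 0.3875 m/s
omega = (vR-vL)/L = -0.7195 rad/s
angular velocity = -0.7195 rad/s


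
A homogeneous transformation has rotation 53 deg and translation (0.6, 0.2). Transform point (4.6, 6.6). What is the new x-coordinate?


x' = cos(theta)*px - sin(theta)*py + tx
= 0.6018*4.6 - 0.7986*6.6 + 0.6
= -1.9026


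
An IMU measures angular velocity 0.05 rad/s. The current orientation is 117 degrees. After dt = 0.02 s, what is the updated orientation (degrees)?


delta_theta = w * dt = 0.05 * 0.02 = 0.001 rad
= 0.0573 deg
theta_new = 117 + 0.0573 = 117.0573 deg


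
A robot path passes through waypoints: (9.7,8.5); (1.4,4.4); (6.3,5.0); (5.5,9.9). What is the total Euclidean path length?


Segment lengths:
  seg1 = sqrt((-8.3)^2 + (-4.1)^2) = 9.2574
  seg2 = sqrt((4.9)^2 + (0.6)^2) = 4.9366
  seg3 = sqrt((-0.8)^2 + (4.9)^2) = 4.9649
Total = 19.1589


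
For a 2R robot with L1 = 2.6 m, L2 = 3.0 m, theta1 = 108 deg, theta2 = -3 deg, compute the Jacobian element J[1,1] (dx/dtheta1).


J[1,1] = -L1*sin(t1) - L2*sin(t1+t2)
= -2.6*sin(108) - 3.0*sin(105)
= -5.3705


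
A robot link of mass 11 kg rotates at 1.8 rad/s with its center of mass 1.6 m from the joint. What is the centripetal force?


F = m * omega^2 * r
= 11 * 1.8^2 * 1.6
= 11 * 3.24 * 1.6
= 57.024 N


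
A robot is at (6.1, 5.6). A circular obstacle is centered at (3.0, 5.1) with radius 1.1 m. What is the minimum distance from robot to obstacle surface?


center_dist = sqrt((6.1-3.0)^2 + (5.6-5.1)^2)
= sqrt(9.61 + 0.25)
= 3.1401
min_dist = center_dist - radius = 3.1401 - 1.1 = 2.0401 m


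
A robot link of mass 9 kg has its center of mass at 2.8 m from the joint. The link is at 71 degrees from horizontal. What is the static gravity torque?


tau = m*g*L*cos(angle)
= 9 * 9.81 * 2.8 * cos(71 deg)
= 9 * 9.81 * 2.8 * 0.3256
= 80.4844 Nm


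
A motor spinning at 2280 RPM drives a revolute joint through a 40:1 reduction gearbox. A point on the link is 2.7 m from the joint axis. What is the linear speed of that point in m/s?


omega_motor = 2280 * 2*pi/60 = 238.761 rad/s
omega_joint = omega_motor / 40 = 5.969 rad/s
v = omega_joint * r = 5.969 * 2.7
= 16.1164 m/s


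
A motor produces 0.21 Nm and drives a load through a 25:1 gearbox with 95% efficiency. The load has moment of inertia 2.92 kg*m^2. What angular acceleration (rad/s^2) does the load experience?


tau_out = tau_motor * N * eta
= 0.21 * 25 * 0.95 = 4.9875 Nm
alpha = tau_out / I = 4.9875 / 2.92
= 1.708 rad/s^2


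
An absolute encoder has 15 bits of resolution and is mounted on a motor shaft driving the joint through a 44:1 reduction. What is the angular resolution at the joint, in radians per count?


counts = 2^15 = 32768
effective counts at joint = 32768 * 44 = 1441792
resolution = 2*pi / 1441792
= 4.3579e-06 rad/count


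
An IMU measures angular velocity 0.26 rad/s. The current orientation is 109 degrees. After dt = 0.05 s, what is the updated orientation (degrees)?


delta_theta = w * dt = 0.26 * 0.05 = 0.013 rad
= 0.7448 deg
theta_new = 109 + 0.7448 = 109.7448 deg


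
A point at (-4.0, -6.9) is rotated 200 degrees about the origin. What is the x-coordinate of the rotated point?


x' = x*cos(theta) - y*sin(theta)
cos(200 deg) = -0.9397, sin(200 deg) = -0.342
x' = -4.0 * -0.9397 - -6.9 * -0.342
= 3.7588 - 2.3599
= 1.3988


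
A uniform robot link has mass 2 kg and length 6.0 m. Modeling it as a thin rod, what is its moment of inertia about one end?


I = (1/3) * m * L^2
= (1/3) * 2 * 6.0^2
= 0.333333 * 2 * 36.0
= 24.0 kg*m^2


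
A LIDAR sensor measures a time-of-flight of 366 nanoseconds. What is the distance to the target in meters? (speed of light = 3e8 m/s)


tof = 366 ns = 3.66e-07 s
dist = c * tof / 2
= 3e8 * 3.66e-07 / 2
= 54.9 m


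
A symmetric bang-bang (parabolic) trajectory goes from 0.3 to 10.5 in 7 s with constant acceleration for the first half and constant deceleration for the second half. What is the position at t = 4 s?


Symmetric rest-to-rest: each phase covers (pf-p0)/2 in time T/2. 0.5*a*(T/2)^2 = (pf-p0)/2 => a = 4*(pf-p0)/T^2
a = 4*(10.5-0.3)/7^2 = 0.8327
t = 4 is in the deceleration phase (t > T/2).
p = pf - 0.5*a*(T-t)^2 = 10.5 - 0.5*0.8327*3^2
= 6.7531


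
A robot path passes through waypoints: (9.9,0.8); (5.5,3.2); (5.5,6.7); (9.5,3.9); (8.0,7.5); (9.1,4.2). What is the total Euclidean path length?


Segment lengths:
  seg1 = sqrt((-4.4)^2 + (2.4)^2) = 5.012
  seg2 = sqrt((0.0)^2 + (3.5)^2) = 3.5
  seg3 = sqrt((4.0)^2 + (-2.8)^2) = 4.8826
  seg4 = sqrt((-1.5)^2 + (3.6)^2) = 3.9
  seg5 = sqrt((1.1)^2 + (-3.3)^2) = 3.4785
Total = 20.7731


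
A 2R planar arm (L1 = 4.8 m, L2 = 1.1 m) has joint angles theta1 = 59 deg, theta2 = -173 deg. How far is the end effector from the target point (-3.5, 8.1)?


End effector via forward kinematics:
x = L1*cos(t1) + L2*cos(t1+t2) = 2.0248
y = L1*sin(t1) + L2*sin(t1+t2) = 3.1095
Distance to target:
d = sqrt((-3.5 - 2.0248)^2 + (8.1 - 3.1095)^2)
= sqrt(30.5231 + 24.9051)
= 7.445 m


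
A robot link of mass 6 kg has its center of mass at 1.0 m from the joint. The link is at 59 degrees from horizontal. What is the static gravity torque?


tau = m*g*L*cos(angle)
= 6 * 9.81 * 1.0 * cos(59 deg)
= 6 * 9.81 * 1.0 * 0.515
= 30.3151 Nm


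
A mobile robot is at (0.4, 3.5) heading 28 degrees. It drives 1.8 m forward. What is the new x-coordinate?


x_new = x0 + d*cos(theta)
= 0.4 + 1.8*cos(28)
= 0.4 + 1.5893
= 1.9893


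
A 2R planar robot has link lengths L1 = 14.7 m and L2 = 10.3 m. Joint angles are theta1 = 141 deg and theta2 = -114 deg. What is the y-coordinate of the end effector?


Convert angles to radians: theta1 = 2.4609, theta2 = -1.9897
y = L1*sin(theta1) + L2*sin(theta1+theta2)
y = 9.251 + 4.6761
y = 13.9271


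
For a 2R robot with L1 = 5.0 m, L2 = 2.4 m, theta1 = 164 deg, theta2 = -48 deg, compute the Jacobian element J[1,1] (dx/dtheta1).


J[1,1] = -L1*sin(t1) - L2*sin(t1+t2)
= -5.0*sin(164) - 2.4*sin(116)
= -3.5353


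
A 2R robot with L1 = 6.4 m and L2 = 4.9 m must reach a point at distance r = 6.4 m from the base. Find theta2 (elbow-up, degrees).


cos(theta2) = (r^2 - L1^2 - L2^2) / (2*L1*L2)
cos(theta2) = (40.96 - 40.96 - 24.01) / 62.72
cos(theta2) = -0.382813
theta2 = 112.508 degrees


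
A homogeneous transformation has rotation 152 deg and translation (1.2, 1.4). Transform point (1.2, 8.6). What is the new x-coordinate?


x' = cos(theta)*px - sin(theta)*py + tx
= -0.8829*1.2 - 0.4695*8.6 + 1.2
= -3.897


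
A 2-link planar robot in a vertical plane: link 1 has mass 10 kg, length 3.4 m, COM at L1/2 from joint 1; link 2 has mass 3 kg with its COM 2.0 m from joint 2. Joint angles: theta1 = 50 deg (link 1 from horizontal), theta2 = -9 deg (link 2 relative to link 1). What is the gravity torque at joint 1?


Horizontal distance from joint 1 to link-1 COM:
  x_c1 = (L1/2)*cos(t1) = 1.7 * 0.6428 = 1.0927 m
Horizontal distance from joint 1 to link-2 COM:
  x_c2 = L1*cos(t1) + Lc2*cos(t1+t2)
       = 3.4*0.6428 + 2.0*0.7547 = 3.6949 m
tau1 = m1*g*x_c1 + m2*g*x_c2
     = 10*9.81*1.0927 + 3*9.81*3.6949
     = 107.1977 + 108.7408
     = 215.9385 Nm


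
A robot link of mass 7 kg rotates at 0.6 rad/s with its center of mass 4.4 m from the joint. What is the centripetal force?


F = m * omega^2 * r
= 7 * 0.6^2 * 4.4
= 7 * 0.36 * 4.4
= 11.088 N


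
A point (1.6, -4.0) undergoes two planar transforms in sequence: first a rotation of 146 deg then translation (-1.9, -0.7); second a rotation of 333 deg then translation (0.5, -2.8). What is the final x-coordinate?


After transform 1:
x1 = cos(146)*1.6 - sin(146)*-4.0 + -1.9 = -0.9897
y1 = sin(146)*1.6 + cos(146)*-4.0 + -0.7 = 3.5109
After transform 2:
x2 = cos(333)*-0.9897 - sin(333)*3.5109 + 0.5
= 1.2121


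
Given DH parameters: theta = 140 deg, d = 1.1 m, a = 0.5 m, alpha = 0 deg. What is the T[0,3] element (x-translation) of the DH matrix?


T[0,3] = a * cos(theta)
= 0.5 * cos(140 deg)
= 0.5 * -0.766
= -0.383


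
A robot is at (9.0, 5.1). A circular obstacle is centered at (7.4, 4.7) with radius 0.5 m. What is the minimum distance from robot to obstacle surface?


center_dist = sqrt((9.0-7.4)^2 + (5.1-4.7)^2)
= sqrt(2.56 + 0.16)
= 1.6492
min_dist = center_dist - radius = 1.6492 - 0.5 = 1.1492 m


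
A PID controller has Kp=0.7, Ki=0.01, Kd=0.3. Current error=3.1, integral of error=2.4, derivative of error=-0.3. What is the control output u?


u = Kp*e + Ki*int(e) + Kd*de/dt
= 0.7*3.1 + 0.01*2.4 + 0.3*(-0.3)
= 2.17 + 0.024 + -0.09
= 2.104


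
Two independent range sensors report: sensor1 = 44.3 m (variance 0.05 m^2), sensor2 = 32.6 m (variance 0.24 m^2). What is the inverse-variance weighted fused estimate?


w1 = (1/var1) / (1/var1 + 1/var2)
   = 20.0 / (20.0 + 4.1667) = 0.8276
w2 = 1 - w1 = 0.1724
fused = w1*s1 + w2*s2 = 36.6621 + 5.6207
= 42.2828 m


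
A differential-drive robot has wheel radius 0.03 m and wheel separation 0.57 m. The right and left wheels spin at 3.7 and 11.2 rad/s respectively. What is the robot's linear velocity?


vR = r*wR = 0.03*3.7 = 0.111 m/s
vL = r*wL = 0.03*11.2 = 0.336 m/s
v = (vR+vL)/2 = 0.2235 m/s
omega = (vR-vL)/L = -0.3947 rad/s
linear velocity = 0.2235 m/s


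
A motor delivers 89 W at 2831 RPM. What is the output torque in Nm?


omega = 2831 * 2*pi/60 = 296.4616 rad/s
tau = P / omega = 89 / 296.4616
= 0.3002 Nm


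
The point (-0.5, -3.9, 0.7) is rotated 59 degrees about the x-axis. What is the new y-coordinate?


Rotation about x-axis: y' = y*cos(theta) - z*sin(theta)
= -3.9 * 0.515 - 0.7 * 0.8572
= -2.6087


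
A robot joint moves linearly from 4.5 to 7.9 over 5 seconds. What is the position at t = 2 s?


s = t/T = 2/5 = 0.4
p(t) = p0 + (pf-p0)*s
= 4.5 + (7.9 - 4.5) * 0.4
= 5.86


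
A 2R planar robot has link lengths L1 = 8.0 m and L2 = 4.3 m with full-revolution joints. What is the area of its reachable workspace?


r_max = L1 + L2 = 12.3 m
r_min = |L1 - L2| = 3.7 m
Area = pi*(r_max^2 - r_min^2)
= pi*(151.29 - 13.69)
= pi * 137.6
= 432.2831 m^2


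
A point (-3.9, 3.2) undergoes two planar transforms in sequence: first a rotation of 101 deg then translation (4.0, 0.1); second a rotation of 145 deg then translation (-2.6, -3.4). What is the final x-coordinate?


After transform 1:
x1 = cos(101)*-3.9 - sin(101)*3.2 + 4.0 = 1.6029
y1 = sin(101)*-3.9 + cos(101)*3.2 + 0.1 = -4.3389
After transform 2:
x2 = cos(145)*1.6029 - sin(145)*-4.3389 + -2.6
= -1.4243


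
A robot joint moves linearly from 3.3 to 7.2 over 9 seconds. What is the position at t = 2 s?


s = t/T = 2/9 = 0.2222
p(t) = p0 + (pf-p0)*s
= 3.3 + (7.2 - 3.3) * 0.2222
= 4.1667


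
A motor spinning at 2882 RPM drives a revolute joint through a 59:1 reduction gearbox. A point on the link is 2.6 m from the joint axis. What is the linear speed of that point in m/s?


omega_motor = 2882 * 2*pi/60 = 301.8023 rad/s
omega_joint = omega_motor / 59 = 5.1153 rad/s
v = omega_joint * r = 5.1153 * 2.6
= 13.2998 m/s


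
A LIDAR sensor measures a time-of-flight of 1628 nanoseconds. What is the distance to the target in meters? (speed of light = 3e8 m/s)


tof = 1628 ns = 1.628e-06 s
dist = c * tof / 2
= 3e8 * 1.628e-06 / 2
= 244.2 m


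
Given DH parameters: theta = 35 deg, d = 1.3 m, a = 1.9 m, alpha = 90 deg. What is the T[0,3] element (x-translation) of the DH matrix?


T[0,3] = a * cos(theta)
= 1.9 * cos(35 deg)
= 1.9 * 0.8192
= 1.5564


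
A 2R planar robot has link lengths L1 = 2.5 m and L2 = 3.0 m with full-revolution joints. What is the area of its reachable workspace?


r_max = L1 + L2 = 5.5 m
r_min = |L1 - L2| = 0.5 m
Area = pi*(r_max^2 - r_min^2)
= pi*(30.25 - 0.25)
= pi * 30.0
= 94.2478 m^2


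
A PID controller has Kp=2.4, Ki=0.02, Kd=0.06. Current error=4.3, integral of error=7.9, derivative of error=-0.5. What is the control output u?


u = Kp*e + Ki*int(e) + Kd*de/dt
= 2.4*4.3 + 0.02*7.9 + 0.06*(-0.5)
= 10.32 + 0.158 + -0.03
= 10.448


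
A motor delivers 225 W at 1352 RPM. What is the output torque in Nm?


omega = 1352 * 2*pi/60 = 141.5811 rad/s
tau = P / omega = 225 / 141.5811
= 1.5892 Nm


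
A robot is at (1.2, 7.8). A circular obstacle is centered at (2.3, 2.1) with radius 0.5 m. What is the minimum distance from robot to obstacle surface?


center_dist = sqrt((1.2-2.3)^2 + (7.8-2.1)^2)
= sqrt(1.21 + 32.49)
= 5.8052
min_dist = center_dist - radius = 5.8052 - 0.5 = 5.3052 m


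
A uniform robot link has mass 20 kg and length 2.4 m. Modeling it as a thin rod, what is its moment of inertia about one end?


I = (1/3) * m * L^2
= (1/3) * 20 * 2.4^2
= 0.333333 * 20 * 5.76
= 38.4 kg*m^2


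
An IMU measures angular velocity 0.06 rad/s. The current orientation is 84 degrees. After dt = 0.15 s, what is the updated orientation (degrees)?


delta_theta = w * dt = 0.06 * 0.15 = 0.009 rad
= 0.5157 deg
theta_new = 84 + 0.5157 = 84.5157 deg


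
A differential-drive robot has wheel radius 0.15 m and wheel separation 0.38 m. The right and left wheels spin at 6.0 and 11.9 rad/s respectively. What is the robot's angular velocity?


vR = r*wR = 0.15*6.0 = 0.9 m/s
vL = r*wL = 0.15*11.9 = 1.785 m/s
v = (vR+vL)/2 = 1.3425 m/s
omega = (vR-vL)/L = -2.3289 rad/s
angular velocity = -2.3289 rad/s
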